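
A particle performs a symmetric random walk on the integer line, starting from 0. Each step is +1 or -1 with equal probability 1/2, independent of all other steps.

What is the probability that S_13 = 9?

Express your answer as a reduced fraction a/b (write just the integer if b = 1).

To reach position 9 after 13 steps: need 11 steps of +1 and 2 of -1.
Favorable paths: C(13,11) = 78
Total paths: 2^13 = 8192
P = 78/8192 = 39/4096

Answer: 39/4096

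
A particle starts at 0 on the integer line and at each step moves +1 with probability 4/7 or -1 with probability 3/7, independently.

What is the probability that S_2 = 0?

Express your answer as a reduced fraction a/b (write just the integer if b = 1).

To be at 0 after 2 steps: need exactly 1 step of +1 and 1 of -1.
Number of such sequences: C(2,1) = 2
Each has probability (4/7)^1 · (3/7)^1 = 12/49
P = 2 · 12/49 = 24/49

Answer: 24/49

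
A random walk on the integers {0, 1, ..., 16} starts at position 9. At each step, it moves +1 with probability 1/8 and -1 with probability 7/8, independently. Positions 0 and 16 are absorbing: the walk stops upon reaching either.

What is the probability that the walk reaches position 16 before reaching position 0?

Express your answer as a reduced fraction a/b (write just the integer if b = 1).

Biased walk: p = 1/8, q = 7/8, r = q/p = 7
Gambler's ruin: P(hit 16 before 0 | start at 9) = (1 - r^a)/(1 - r^N)
r^9 = 40353607; r^16 = 33232930569601
P = (1 - 40353607) / (1 - 33232930569601) = -40353606 / -33232930569600 = 6725601/5538821761600

Answer: 6725601/5538821761600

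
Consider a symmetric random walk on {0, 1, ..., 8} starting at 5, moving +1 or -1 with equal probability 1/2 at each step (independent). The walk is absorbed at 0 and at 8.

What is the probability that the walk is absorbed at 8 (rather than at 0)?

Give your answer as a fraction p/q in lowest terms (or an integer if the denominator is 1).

Answer: 5/8

Derivation:
Symmetric walk (p = 1/2): the harmonic-function argument gives P(hit 8 before 0 | start at 5) = a/N.
P = 5/8 = 5/8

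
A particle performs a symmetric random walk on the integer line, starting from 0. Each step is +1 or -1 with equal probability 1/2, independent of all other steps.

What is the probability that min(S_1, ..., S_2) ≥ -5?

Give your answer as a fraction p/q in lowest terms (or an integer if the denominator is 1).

Answer: 1

Derivation:
Let f(t,s) = #length-t paths at position s with S_1..S_t all ≥ -5.
f(t,s) = f(t-1,s-1) + f(t-1,s+1) for s ≥ -5; f(t,s) = 0 for s < -5.
t=0: f(0,0)=1
t=1: f(1,-1)=1 f(1,1)=1
t=2: f(2,-2)=1 f(2,0)=2 f(2,2)=1
Σ_s f(2,s) = 4
P = 4/4 = 1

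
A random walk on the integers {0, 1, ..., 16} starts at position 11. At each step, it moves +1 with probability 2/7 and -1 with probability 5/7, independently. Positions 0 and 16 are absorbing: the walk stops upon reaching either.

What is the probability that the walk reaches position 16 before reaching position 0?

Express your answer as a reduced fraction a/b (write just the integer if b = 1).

Answer: 520811488/50862608363

Derivation:
Biased walk: p = 2/7, q = 5/7, r = q/p = 5/2
Gambler's ruin: P(hit 16 before 0 | start at 11) = (1 - r^a)/(1 - r^N)
r^11 = 48828125/2048; r^16 = 152587890625/65536
P = (1 - 48828125/2048) / (1 - 152587890625/65536) = -48826077/2048 / -152587825089/65536 = 520811488/50862608363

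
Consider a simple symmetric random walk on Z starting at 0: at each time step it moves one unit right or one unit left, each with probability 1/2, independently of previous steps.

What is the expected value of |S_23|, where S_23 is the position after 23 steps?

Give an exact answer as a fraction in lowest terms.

Answer: 2028117/524288

Derivation:
S_23 takes values m ≡ 1 (mod 2) with |m| ≤ 23; P(S_23=m) = C(23,(23+m)/2)/2^23.
Total paths: 2^23 = 8388608
Distribution: P(S=-23)=1/8388608, P(S=-21)=23/8388608, P(S=-19)=253/8388608, P(S=-17)=1771/8388608, P(S=-15)=8855/8388608, P(S=-13)=33649/8388608, P(S=-11)=100947/8388608, P(S=-9)=245157/8388608, P(S=-7)=490314/8388608, P(S=-5)=817190/8388608, P(S=-3)=1144066/8388608, P(S=-1)=1352078/8388608, P(S=1)=1352078/8388608, P(S=3)=1144066/8388608, P(S=5)=817190/8388608, P(S=7)=490314/8388608, P(S=9)=245157/8388608, P(S=11)=100947/8388608, P(S=13)=33649/8388608, P(S=15)=8855/8388608, P(S=17)=1771/8388608, P(S=19)=253/8388608, P(S=21)=23/8388608, P(S=23)=1/8388608
E[|S_23|] = Σ_m |m|·P(S_23=m) = 32449872/8388608 = 2028117/524288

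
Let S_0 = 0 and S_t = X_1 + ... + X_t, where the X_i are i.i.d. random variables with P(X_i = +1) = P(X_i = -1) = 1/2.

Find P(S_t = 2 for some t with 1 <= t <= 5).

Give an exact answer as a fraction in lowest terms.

Answer: 3/8

Derivation:
Count via complement. Let g(t,s) = #length-t paths at position s with S_1..S_t all ≠ 2.
g(t,s) = g(t-1,s-1) + g(t-1,s+1) for s ≠ 2; g(t,2) = 0.
t=0: g(0,0)=1
t=1: g(1,-1)=1 g(1,1)=1
t=2: g(2,-2)=1 g(2,0)=2
t=3: g(3,-3)=1 g(3,-1)=3 g(3,1)=2
t=4: g(4,-4)=1 g(4,-2)=4 g(4,0)=5
t=5: g(5,-5)=1 g(5,-3)=5 g(5,-1)=9 g(5,1)=5
Paths never hitting 2: Σ_s g(5,s) = 20
Paths hitting 2: 2^5 - 20 = 12
P = 12/32 = 3/8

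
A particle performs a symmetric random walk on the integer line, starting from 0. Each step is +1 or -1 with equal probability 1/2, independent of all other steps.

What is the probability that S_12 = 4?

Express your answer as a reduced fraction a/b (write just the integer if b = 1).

Answer: 495/4096

Derivation:
To reach position 4 after 12 steps: need 8 steps of +1 and 4 of -1.
Favorable paths: C(12,8) = 495
Total paths: 2^12 = 4096
P = 495/4096 = 495/4096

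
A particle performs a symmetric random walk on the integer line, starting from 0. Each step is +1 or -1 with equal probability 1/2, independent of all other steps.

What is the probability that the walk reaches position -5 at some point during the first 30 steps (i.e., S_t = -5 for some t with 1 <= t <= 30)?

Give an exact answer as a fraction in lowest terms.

Count via complement. Let g(t,s) = #length-t paths at position s with S_1..S_t all ≠ -5.
g(t,s) = g(t-1,s-1) + g(t-1,s+1) for s ≠ -5; g(t,-5) = 0.
t=0: g(0,0)=1
t=1: g(1,-1)=1 g(1,1)=1
t=2: g(2,-2)=1 g(2,0)=2 g(2,2)=1
t=3: g(3,-3)=1 g(3,-1)=3 g(3,1)=3 g(3,3)=1
t=4: g(4,-4)=1 g(4,-2)=4 g(4,0)=6 g(4,2)=4 g(4,4)=1
t=5: g(5,-3)=5 g(5,-1)=10 g(5,1)=10 g(5,3)=5 g(5,5)=1
t=6: g(6,-4)=5 g(6,-2)=15 g(6,0)=20 g(6,2)=15 g(6,4)=6 g(6,6)=1
t=7: g(7,-3)=20 g(7,-1)=35 g(7,1)=35 g(7,3)=21 g(7,5)=7 g(7,7)=1
t=8: g(8,-4)=20 g(8,-2)=55 g(8,0)=70 g(8,2)=56 g(8,4)=28 g(8,6)=8 g(8,8)=1
t=9: g(9,-3)=75 g(9,-1)=125 g(9,1)=126 g(9,3)=84 g(9,5)=36 g(9,7)=9 g(9,9)=1
t=10: g(10,-4)=75 g(10,-2)=200 g(10,0)=251 g(10,2)=210 g(10,4)=120 g(10,6)=45 g(10,8)=10 g(10,10)=1
t=11: g(11,-3)=275 g(11,-1)=451 g(11,1)=461 g(11,3)=330 g(11,5)=165 g(11,7)=55 g(11,9)=11 g(11,11)=1
t=12: g(12,-4)=275 g(12,-2)=726 g(12,0)=912 g(12,2)=791 g(12,4)=495 g(12,6)=220 g(12,8)=66 g(12,10)=12 g(12,12)=1
t=13: g(13,-3)=1001 g(13,-1)=1638 g(13,1)=1703 g(13,3)=1286 g(13,5)=715 g(13,7)=286 g(13,9)=78 g(13,11)=13 g(13,13)=1
t=14: g(14,-4)=1001 g(14,-2)=2639 g(14,0)=3341 g(14,2)=2989 g(14,4)=2001 g(14,6)=1001 g(14,8)=364 g(14,10)=91 g(14,12)=14 g(14,14)=1
t=15: g(15,-3)=3640 g(15,-1)=5980 g(15,1)=6330 g(15,3)=4990 g(15,5)=3002 g(15,7)=1365 g(15,9)=455 g(15,11)=105 g(15,13)=15 g(15,15)=1
t=16: g(16,-4)=3640 g(16,-2)=9620 g(16,0)=12310 g(16,2)=11320 g(16,4)=7992 g(16,6)=4367 g(16,8)=1820 g(16,10)=560 g(16,12)=120 g(16,14)=16 g(16,16)=1
t=17: g(17,-3)=13260 g(17,-1)=21930 g(17,1)=23630 g(17,3)=19312 g(17,5)=12359 g(17,7)=6187 g(17,9)=2380 g(17,11)=680 g(17,13)=136 g(17,15)=17 g(17,17)=1
t=18: g(18,-4)=13260 g(18,-2)=35190 g(18,0)=45560 g(18,2)=42942 g(18,4)=31671 g(18,6)=18546 g(18,8)=8567 g(18,10)=3060 g(18,12)=816 g(18,14)=153 g(18,16)=18 g(18,18)=1
t=19: g(19,-3)=48450 g(19,-1)=80750 g(19,1)=88502 g(19,3)=74613 g(19,5)=50217 g(19,7)=27113 g(19,9)=11627 g(19,11)=3876 g(19,13)=969 g(19,15)=171 g(19,17)=19 g(19,19)=1
t=20: g(20,-4)=48450 g(20,-2)=129200 g(20,0)=169252 g(20,2)=163115 g(20,4)=124830 g(20,6)=77330 g(20,8)=38740 g(20,10)=15503 g(20,12)=4845 g(20,14)=1140 g(20,16)=190 g(20,18)=20 g(20,20)=1
t=21: g(21,-3)=177650 g(21,-1)=298452 g(21,1)=332367 g(21,3)=287945 g(21,5)=202160 g(21,7)=116070 g(21,9)=54243 g(21,11)=20348 g(21,13)=5985 g(21,15)=1330 g(21,17)=210 g(21,19)=21 g(21,21)=1
t=22: g(22,-4)=177650 g(22,-2)=476102 g(22,0)=630819 g(22,2)=620312 g(22,4)=490105 g(22,6)=318230 g(22,8)=170313 g(22,10)=74591 g(22,12)=26333 g(22,14)=7315 g(22,16)=1540 g(22,18)=231 g(22,20)=22 g(22,22)=1
t=23: g(23,-3)=653752 g(23,-1)=1106921 g(23,1)=1251131 g(23,3)=1110417 g(23,5)=808335 g(23,7)=488543 g(23,9)=244904 g(23,11)=100924 g(23,13)=33648 g(23,15)=8855 g(23,17)=1771 g(23,19)=253 g(23,21)=23 g(23,23)=1
t=24: g(24,-4)=653752 g(24,-2)=1760673 g(24,0)=2358052 g(24,2)=2361548 g(24,4)=1918752 g(24,6)=1296878 g(24,8)=733447 g(24,10)=345828 g(24,12)=134572 g(24,14)=42503 g(24,16)=10626 g(24,18)=2024 g(24,20)=276 g(24,22)=24 g(24,24)=1
t=25: g(25,-3)=2414425 g(25,-1)=4118725 g(25,1)=4719600 g(25,3)=4280300 g(25,5)=3215630 g(25,7)=2030325 g(25,9)=1079275 g(25,11)=480400 g(25,13)=177075 g(25,15)=53129 g(25,17)=12650 g(25,19)=2300 g(25,21)=300 g(25,23)=25 g(25,25)=1
t=26: g(26,-4)=2414425 g(26,-2)=6533150 g(26,0)=8838325 g(26,2)=8999900 g(26,4)=7495930 g(26,6)=5245955 g(26,8)=3109600 g(26,10)=1559675 g(26,12)=657475 g(26,14)=230204 g(26,16)=65779 g(26,18)=14950 g(26,20)=2600 g(26,22)=325 g(26,24)=26 g(26,26)=1
t=27: g(27,-3)=8947575 g(27,-1)=15371475 g(27,1)=17838225 g(27,3)=16495830 g(27,5)=12741885 g(27,7)=8355555 g(27,9)=4669275 g(27,11)=2217150 g(27,13)=887679 g(27,15)=295983 g(27,17)=80729 g(27,19)=17550 g(27,21)=2925 g(27,23)=351 g(27,25)=27 g(27,27)=1
t=28: g(28,-4)=8947575 g(28,-2)=24319050 g(28,0)=33209700 g(28,2)=34334055 g(28,4)=29237715 g(28,6)=21097440 g(28,8)=13024830 g(28,10)=6886425 g(28,12)=3104829 g(28,14)=1183662 g(28,16)=376712 g(28,18)=98279 g(28,20)=20475 g(28,22)=3276 g(28,24)=378 g(28,26)=28 g(28,28)=1
t=29: g(29,-3)=33266625 g(29,-1)=57528750 g(29,1)=67543755 g(29,3)=63571770 g(29,5)=50335155 g(29,7)=34122270 g(29,9)=19911255 g(29,11)=9991254 g(29,13)=4288491 g(29,15)=1560374 g(29,17)=474991 g(29,19)=118754 g(29,21)=23751 g(29,23)=3654 g(29,25)=406 g(29,27)=29 g(29,29)=1
t=30: g(30,-4)=33266625 g(30,-2)=90795375 g(30,0)=125072505 g(30,2)=131115525 g(30,4)=113906925 g(30,6)=84457425 g(30,8)=54033525 g(30,10)=29902509 g(30,12)=14279745 g(30,14)=5848865 g(30,16)=2035365 g(30,18)=593745 g(30,20)=142505 g(30,22)=27405 g(30,24)=4060 g(30,26)=435 g(30,28)=30 g(30,30)=1
Paths never hitting -5: Σ_s g(30,s) = 685482570
Paths hitting -5: 2^30 - 685482570 = 388259254
P = 388259254/1073741824 = 194129627/536870912

Answer: 194129627/536870912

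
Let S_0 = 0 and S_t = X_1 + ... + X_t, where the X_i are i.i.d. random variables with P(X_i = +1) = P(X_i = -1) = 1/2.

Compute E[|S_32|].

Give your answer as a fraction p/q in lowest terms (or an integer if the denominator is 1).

Answer: 300540195/67108864

Derivation:
S_32 takes values m ≡ 0 (mod 2) with |m| ≤ 32; P(S_32=m) = C(32,(32+m)/2)/2^32.
Total paths: 2^32 = 4294967296
Distribution: P(S=-32)=1/4294967296, P(S=-30)=32/4294967296, P(S=-28)=496/4294967296, P(S=-26)=4960/4294967296, P(S=-24)=35960/4294967296, P(S=-22)=201376/4294967296, P(S=-20)=906192/4294967296, P(S=-18)=3365856/4294967296, P(S=-16)=10518300/4294967296, P(S=-14)=28048800/4294967296, P(S=-12)=64512240/4294967296, P(S=-10)=129024480/4294967296, P(S=-8)=225792840/4294967296, P(S=-6)=347373600/4294967296, P(S=-4)=471435600/4294967296, P(S=-2)=565722720/4294967296, P(S=0)=601080390/4294967296, P(S=2)=565722720/4294967296, P(S=4)=471435600/4294967296, P(S=6)=347373600/4294967296, P(S=8)=225792840/4294967296, P(S=10)=129024480/4294967296, P(S=12)=64512240/4294967296, P(S=14)=28048800/4294967296, P(S=16)=10518300/4294967296, P(S=18)=3365856/4294967296, P(S=20)=906192/4294967296, P(S=22)=201376/4294967296, P(S=24)=35960/4294967296, P(S=26)=4960/4294967296, P(S=28)=496/4294967296, P(S=30)=32/4294967296, P(S=32)=1/4294967296
E[|S_32|] = Σ_m |m|·P(S_32=m) = 19234572480/4294967296 = 300540195/67108864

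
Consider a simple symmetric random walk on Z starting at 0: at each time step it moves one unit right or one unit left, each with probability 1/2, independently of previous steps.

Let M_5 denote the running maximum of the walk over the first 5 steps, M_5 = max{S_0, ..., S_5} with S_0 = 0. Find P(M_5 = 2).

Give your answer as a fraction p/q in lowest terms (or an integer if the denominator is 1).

Let M_5 = max(S_0,...,S_5). Use the reflection principle: for j ≥ 1, #{paths with M_5 ≥ j} = #{S_5 ≥ j} + #{S_5 ≥ j+1}.
By reflection, #{M_5 ≥ 2} = #{S_5 ≥ 2} + #{S_5 ≥ 3} = 6 + 6 = 12.
#{M_5 ≥ 3} = #{S_5 ≥ 3} + #{S_5 ≥ 4} = 6 + 1 = 7.
#{M_5 = 2} = 12 - 7 = 5.
P(M_5 = 2) = 5/32 = 5/32

Answer: 5/32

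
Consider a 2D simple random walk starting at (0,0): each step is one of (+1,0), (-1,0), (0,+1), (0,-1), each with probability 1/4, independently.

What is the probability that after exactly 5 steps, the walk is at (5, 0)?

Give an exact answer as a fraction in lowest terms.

Answer: 1/1024

Derivation:
Let h be the number of horizontal steps (so 5-h are vertical). To end at (5,0) need (h+5)/2 right-steps and ((5-h)+0)/2 up-steps.
Sum over h with 5 ≤ h ≤ 5, h ≡ 1 (mod 2), 5-h ≡ 0 (mod 2):
h=5: C(5,5)·C(5,5)·C(0,0) = 1·1·1 = 1
Total favorable: 1
Total paths: 4^5 = 1024
P = 1/1024 = 1/1024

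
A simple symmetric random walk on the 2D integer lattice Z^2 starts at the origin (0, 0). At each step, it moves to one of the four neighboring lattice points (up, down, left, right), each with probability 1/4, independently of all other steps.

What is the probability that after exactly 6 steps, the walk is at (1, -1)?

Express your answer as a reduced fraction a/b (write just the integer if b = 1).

Answer: 75/1024

Derivation:
Let h be the number of horizontal steps (so 6-h are vertical). To end at (1,-1) need (h+1)/2 right-steps and ((6-h)-1)/2 up-steps.
Sum over h with 1 ≤ h ≤ 5, h ≡ 1 (mod 2), 6-h ≡ 1 (mod 2):
h=1: C(6,1)·C(1,1)·C(5,2) = 6·1·10 = 60
h=3: C(6,3)·C(3,2)·C(3,1) = 20·3·3 = 180
h=5: C(6,5)·C(5,3)·C(1,0) = 6·10·1 = 60
Total favorable: 300
Total paths: 4^6 = 4096
P = 300/4096 = 75/1024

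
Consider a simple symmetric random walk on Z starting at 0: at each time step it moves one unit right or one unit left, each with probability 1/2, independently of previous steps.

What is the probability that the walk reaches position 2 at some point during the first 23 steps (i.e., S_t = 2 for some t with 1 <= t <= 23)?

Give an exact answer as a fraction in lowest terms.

Answer: 1421113/2097152

Derivation:
Count via complement. Let g(t,s) = #length-t paths at position s with S_1..S_t all ≠ 2.
g(t,s) = g(t-1,s-1) + g(t-1,s+1) for s ≠ 2; g(t,2) = 0.
t=0: g(0,0)=1
t=1: g(1,-1)=1 g(1,1)=1
t=2: g(2,-2)=1 g(2,0)=2
t=3: g(3,-3)=1 g(3,-1)=3 g(3,1)=2
t=4: g(4,-4)=1 g(4,-2)=4 g(4,0)=5
t=5: g(5,-5)=1 g(5,-3)=5 g(5,-1)=9 g(5,1)=5
t=6: g(6,-6)=1 g(6,-4)=6 g(6,-2)=14 g(6,0)=14
t=7: g(7,-7)=1 g(7,-5)=7 g(7,-3)=20 g(7,-1)=28 g(7,1)=14
t=8: g(8,-8)=1 g(8,-6)=8 g(8,-4)=27 g(8,-2)=48 g(8,0)=42
t=9: g(9,-9)=1 g(9,-7)=9 g(9,-5)=35 g(9,-3)=75 g(9,-1)=90 g(9,1)=42
t=10: g(10,-10)=1 g(10,-8)=10 g(10,-6)=44 g(10,-4)=110 g(10,-2)=165 g(10,0)=132
t=11: g(11,-11)=1 g(11,-9)=11 g(11,-7)=54 g(11,-5)=154 g(11,-3)=275 g(11,-1)=297 g(11,1)=132
t=12: g(12,-12)=1 g(12,-10)=12 g(12,-8)=65 g(12,-6)=208 g(12,-4)=429 g(12,-2)=572 g(12,0)=429
t=13: g(13,-13)=1 g(13,-11)=13 g(13,-9)=77 g(13,-7)=273 g(13,-5)=637 g(13,-3)=1001 g(13,-1)=1001 g(13,1)=429
t=14: g(14,-14)=1 g(14,-12)=14 g(14,-10)=90 g(14,-8)=350 g(14,-6)=910 g(14,-4)=1638 g(14,-2)=2002 g(14,0)=1430
t=15: g(15,-15)=1 g(15,-13)=15 g(15,-11)=104 g(15,-9)=440 g(15,-7)=1260 g(15,-5)=2548 g(15,-3)=3640 g(15,-1)=3432 g(15,1)=1430
t=16: g(16,-16)=1 g(16,-14)=16 g(16,-12)=119 g(16,-10)=544 g(16,-8)=1700 g(16,-6)=3808 g(16,-4)=6188 g(16,-2)=7072 g(16,0)=4862
t=17: g(17,-17)=1 g(17,-15)=17 g(17,-13)=135 g(17,-11)=663 g(17,-9)=2244 g(17,-7)=5508 g(17,-5)=9996 g(17,-3)=13260 g(17,-1)=11934 g(17,1)=4862
t=18: g(18,-18)=1 g(18,-16)=18 g(18,-14)=152 g(18,-12)=798 g(18,-10)=2907 g(18,-8)=7752 g(18,-6)=15504 g(18,-4)=23256 g(18,-2)=25194 g(18,0)=16796
t=19: g(19,-19)=1 g(19,-17)=19 g(19,-15)=170 g(19,-13)=950 g(19,-11)=3705 g(19,-9)=10659 g(19,-7)=23256 g(19,-5)=38760 g(19,-3)=48450 g(19,-1)=41990 g(19,1)=16796
t=20: g(20,-20)=1 g(20,-18)=20 g(20,-16)=189 g(20,-14)=1120 g(20,-12)=4655 g(20,-10)=14364 g(20,-8)=33915 g(20,-6)=62016 g(20,-4)=87210 g(20,-2)=90440 g(20,0)=58786
t=21: g(21,-21)=1 g(21,-19)=21 g(21,-17)=209 g(21,-15)=1309 g(21,-13)=5775 g(21,-11)=19019 g(21,-9)=48279 g(21,-7)=95931 g(21,-5)=149226 g(21,-3)=177650 g(21,-1)=149226 g(21,1)=58786
t=22: g(22,-22)=1 g(22,-20)=22 g(22,-18)=230 g(22,-16)=1518 g(22,-14)=7084 g(22,-12)=24794 g(22,-10)=67298 g(22,-8)=144210 g(22,-6)=245157 g(22,-4)=326876 g(22,-2)=326876 g(22,0)=208012
t=23: g(23,-23)=1 g(23,-21)=23 g(23,-19)=252 g(23,-17)=1748 g(23,-15)=8602 g(23,-13)=31878 g(23,-11)=92092 g(23,-9)=211508 g(23,-7)=389367 g(23,-5)=572033 g(23,-3)=653752 g(23,-1)=534888 g(23,1)=208012
Paths never hitting 2: Σ_s g(23,s) = 2704156
Paths hitting 2: 2^23 - 2704156 = 5684452
P = 5684452/8388608 = 1421113/2097152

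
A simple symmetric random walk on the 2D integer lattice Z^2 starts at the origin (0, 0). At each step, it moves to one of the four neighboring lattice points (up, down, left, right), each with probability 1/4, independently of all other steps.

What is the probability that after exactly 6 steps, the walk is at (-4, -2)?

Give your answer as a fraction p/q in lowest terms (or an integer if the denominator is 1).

Answer: 15/4096

Derivation:
Let h be the number of horizontal steps (so 6-h are vertical). To end at (-4,-2) need (h-4)/2 right-steps and ((6-h)-2)/2 up-steps.
Sum over h with 4 ≤ h ≤ 4, h ≡ 0 (mod 2), 6-h ≡ 0 (mod 2):
h=4: C(6,4)·C(4,0)·C(2,0) = 15·1·1 = 15
Total favorable: 15
Total paths: 4^6 = 4096
P = 15/4096 = 15/4096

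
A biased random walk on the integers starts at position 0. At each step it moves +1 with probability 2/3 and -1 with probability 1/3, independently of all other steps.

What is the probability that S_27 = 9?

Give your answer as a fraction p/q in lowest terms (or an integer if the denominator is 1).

Answer: 409541017600/2541865828329

Derivation:
To reach position 9 after 27 steps: need 18 steps of +1 and 9 steps of -1.
Number of such sequences: C(27,18) = 4686825
Each has probability (2/3)^18 · (1/3)^9 = 262144/7625597484987
P = 4686825 · 262144/7625597484987 = 409541017600/2541865828329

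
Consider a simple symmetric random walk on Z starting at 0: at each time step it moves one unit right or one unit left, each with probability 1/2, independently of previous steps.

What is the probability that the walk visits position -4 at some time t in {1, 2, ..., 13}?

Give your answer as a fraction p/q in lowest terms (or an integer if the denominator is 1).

Answer: 1093/4096

Derivation:
Count via complement. Let g(t,s) = #length-t paths at position s with S_1..S_t all ≠ -4.
g(t,s) = g(t-1,s-1) + g(t-1,s+1) for s ≠ -4; g(t,-4) = 0.
t=0: g(0,0)=1
t=1: g(1,-1)=1 g(1,1)=1
t=2: g(2,-2)=1 g(2,0)=2 g(2,2)=1
t=3: g(3,-3)=1 g(3,-1)=3 g(3,1)=3 g(3,3)=1
t=4: g(4,-2)=4 g(4,0)=6 g(4,2)=4 g(4,4)=1
t=5: g(5,-3)=4 g(5,-1)=10 g(5,1)=10 g(5,3)=5 g(5,5)=1
t=6: g(6,-2)=14 g(6,0)=20 g(6,2)=15 g(6,4)=6 g(6,6)=1
t=7: g(7,-3)=14 g(7,-1)=34 g(7,1)=35 g(7,3)=21 g(7,5)=7 g(7,7)=1
t=8: g(8,-2)=48 g(8,0)=69 g(8,2)=56 g(8,4)=28 g(8,6)=8 g(8,8)=1
t=9: g(9,-3)=48 g(9,-1)=117 g(9,1)=125 g(9,3)=84 g(9,5)=36 g(9,7)=9 g(9,9)=1
t=10: g(10,-2)=165 g(10,0)=242 g(10,2)=209 g(10,4)=120 g(10,6)=45 g(10,8)=10 g(10,10)=1
t=11: g(11,-3)=165 g(11,-1)=407 g(11,1)=451 g(11,3)=329 g(11,5)=165 g(11,7)=55 g(11,9)=11 g(11,11)=1
t=12: g(12,-2)=572 g(12,0)=858 g(12,2)=780 g(12,4)=494 g(12,6)=220 g(12,8)=66 g(12,10)=12 g(12,12)=1
t=13: g(13,-3)=572 g(13,-1)=1430 g(13,1)=1638 g(13,3)=1274 g(13,5)=714 g(13,7)=286 g(13,9)=78 g(13,11)=13 g(13,13)=1
Paths never hitting -4: Σ_s g(13,s) = 6006
Paths hitting -4: 2^13 - 6006 = 2186
P = 2186/8192 = 1093/4096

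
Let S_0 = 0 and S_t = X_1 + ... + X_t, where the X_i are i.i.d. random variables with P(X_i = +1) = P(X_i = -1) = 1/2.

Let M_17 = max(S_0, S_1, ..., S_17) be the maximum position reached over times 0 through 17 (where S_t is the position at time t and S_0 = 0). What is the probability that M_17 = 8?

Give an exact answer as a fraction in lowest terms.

Let M_17 = max(S_0,...,S_17). Use the reflection principle: for j ≥ 1, #{paths with M_17 ≥ j} = #{S_17 ≥ j} + #{S_17 ≥ j+1}.
By reflection, #{M_17 ≥ 8} = #{S_17 ≥ 8} + #{S_17 ≥ 9} = 3214 + 3214 = 6428.
#{M_17 ≥ 9} = #{S_17 ≥ 9} + #{S_17 ≥ 10} = 3214 + 834 = 4048.
#{M_17 = 8} = 6428 - 4048 = 2380.
P(M_17 = 8) = 2380/131072 = 595/32768

Answer: 595/32768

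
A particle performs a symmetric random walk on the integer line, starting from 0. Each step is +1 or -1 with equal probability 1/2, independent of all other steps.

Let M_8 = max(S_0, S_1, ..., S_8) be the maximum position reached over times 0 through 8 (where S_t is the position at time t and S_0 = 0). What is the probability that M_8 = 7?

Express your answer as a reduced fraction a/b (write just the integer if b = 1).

Let M_8 = max(S_0,...,S_8). Use the reflection principle: for j ≥ 1, #{paths with M_8 ≥ j} = #{S_8 ≥ j} + #{S_8 ≥ j+1}.
By reflection, #{M_8 ≥ 7} = #{S_8 ≥ 7} + #{S_8 ≥ 8} = 1 + 1 = 2.
#{M_8 ≥ 8} = #{S_8 ≥ 8} + #{S_8 ≥ 9} = 1 + 0 = 1.
#{M_8 = 7} = 2 - 1 = 1.
P(M_8 = 7) = 1/256 = 1/256

Answer: 1/256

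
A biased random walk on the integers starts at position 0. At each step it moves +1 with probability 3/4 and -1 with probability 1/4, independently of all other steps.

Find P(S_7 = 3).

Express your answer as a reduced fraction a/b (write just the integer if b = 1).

Answer: 5103/16384

Derivation:
To reach position 3 after 7 steps: need 5 steps of +1 and 2 steps of -1.
Number of such sequences: C(7,5) = 21
Each has probability (3/4)^5 · (1/4)^2 = 243/16384
P = 21 · 243/16384 = 5103/16384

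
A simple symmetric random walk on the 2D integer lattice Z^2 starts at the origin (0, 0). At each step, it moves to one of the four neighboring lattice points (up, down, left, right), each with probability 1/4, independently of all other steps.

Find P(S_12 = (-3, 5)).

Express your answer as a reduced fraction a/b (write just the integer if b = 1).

Let h be the number of horizontal steps (so 12-h are vertical). To end at (-3,5) need (h-3)/2 right-steps and ((12-h)+5)/2 up-steps.
Sum over h with 3 ≤ h ≤ 7, h ≡ 1 (mod 2), 12-h ≡ 1 (mod 2):
h=3: C(12,3)·C(3,0)·C(9,7) = 220·1·36 = 7920
h=5: C(12,5)·C(5,1)·C(7,6) = 792·5·7 = 27720
h=7: C(12,7)·C(7,2)·C(5,5) = 792·21·1 = 16632
Total favorable: 52272
Total paths: 4^12 = 16777216
P = 52272/16777216 = 3267/1048576

Answer: 3267/1048576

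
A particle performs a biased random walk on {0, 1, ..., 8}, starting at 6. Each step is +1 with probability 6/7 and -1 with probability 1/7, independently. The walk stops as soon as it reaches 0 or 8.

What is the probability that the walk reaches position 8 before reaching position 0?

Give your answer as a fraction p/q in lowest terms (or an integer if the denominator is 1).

Answer: 47988/47989

Derivation:
Biased walk: p = 6/7, q = 1/7, r = q/p = 1/6
Gambler's ruin: P(hit 8 before 0 | start at 6) = (1 - r^a)/(1 - r^N)
r^6 = 1/46656; r^8 = 1/1679616
P = (1 - 1/46656) / (1 - 1/1679616) = 46655/46656 / 1679615/1679616 = 47988/47989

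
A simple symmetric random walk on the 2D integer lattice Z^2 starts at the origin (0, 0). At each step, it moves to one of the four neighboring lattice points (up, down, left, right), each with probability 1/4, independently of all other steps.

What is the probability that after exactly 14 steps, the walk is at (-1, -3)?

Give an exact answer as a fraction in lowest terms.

Let h be the number of horizontal steps (so 14-h are vertical). To end at (-1,-3) need (h-1)/2 right-steps and ((14-h)-3)/2 up-steps.
Sum over h with 1 ≤ h ≤ 11, h ≡ 1 (mod 2), 14-h ≡ 1 (mod 2):
h=1: C(14,1)·C(1,0)·C(13,5) = 14·1·1287 = 18018
h=3: C(14,3)·C(3,1)·C(11,4) = 364·3·330 = 360360
h=5: C(14,5)·C(5,2)·C(9,3) = 2002·10·84 = 1681680
h=7: C(14,7)·C(7,3)·C(7,2) = 3432·35·21 = 2522520
h=9: C(14,9)·C(9,4)·C(5,1) = 2002·126·5 = 1261260
h=11: C(14,11)·C(11,5)·C(3,0) = 364·462·1 = 168168
Total favorable: 6012006
Total paths: 4^14 = 268435456
P = 6012006/268435456 = 3006003/134217728

Answer: 3006003/134217728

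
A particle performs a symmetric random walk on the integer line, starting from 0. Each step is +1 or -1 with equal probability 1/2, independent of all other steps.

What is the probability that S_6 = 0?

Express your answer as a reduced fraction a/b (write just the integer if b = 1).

To return to 0 after 6 steps: need exactly 3 steps of +1 and 3 of -1.
Favorable paths: C(6,3) = 20
Total paths: 2^6 = 64
P = 20/64 = 5/16

Answer: 5/16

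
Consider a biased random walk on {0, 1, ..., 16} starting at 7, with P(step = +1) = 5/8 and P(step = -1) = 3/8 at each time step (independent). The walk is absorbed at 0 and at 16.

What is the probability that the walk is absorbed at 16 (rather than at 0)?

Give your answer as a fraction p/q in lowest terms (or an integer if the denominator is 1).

Biased walk: p = 5/8, q = 3/8, r = q/p = 3/5
Gambler's ruin: P(hit 16 before 0 | start at 7) = (1 - r^a)/(1 - r^N)
r^7 = 2187/78125; r^16 = 43046721/152587890625
P = (1 - 2187/78125) / (1 - 43046721/152587890625) = 75938/78125 / 152544843904/152587890625 = 74158203125/76272421952

Answer: 74158203125/76272421952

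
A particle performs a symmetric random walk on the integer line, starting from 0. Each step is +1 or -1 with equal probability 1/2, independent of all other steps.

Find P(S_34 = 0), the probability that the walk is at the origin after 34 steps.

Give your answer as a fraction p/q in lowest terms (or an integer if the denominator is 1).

Answer: 583401555/4294967296

Derivation:
To return to 0 after 34 steps: need exactly 17 steps of +1 and 17 of -1.
Favorable paths: C(34,17) = 2333606220
Total paths: 2^34 = 17179869184
P = 2333606220/17179869184 = 583401555/4294967296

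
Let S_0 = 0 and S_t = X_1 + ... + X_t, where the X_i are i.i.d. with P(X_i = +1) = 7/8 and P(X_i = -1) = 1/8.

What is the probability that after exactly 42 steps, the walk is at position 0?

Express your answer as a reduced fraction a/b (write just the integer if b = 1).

Answer: 37580213697340198592833260135/10633823966279326983230456482242756608

Derivation:
To be at 0 after 42 steps: need exactly 21 steps of +1 and 21 of -1.
Number of such sequences: C(42,21) = 538257874440
Each has probability (7/8)^21 · (1/8)^21 = 558545864083284007/85070591730234615865843651857942052864
P = 538257874440 · 558545864083284007/85070591730234615865843651857942052864 = 37580213697340198592833260135/10633823966279326983230456482242756608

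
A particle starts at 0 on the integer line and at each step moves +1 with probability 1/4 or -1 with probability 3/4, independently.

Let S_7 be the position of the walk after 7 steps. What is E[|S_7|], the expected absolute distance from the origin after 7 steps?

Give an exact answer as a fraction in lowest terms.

S_7 takes values m ≡ 1 (mod 2) with |m| ≤ 7; P(S_7=m) = C(7,(7+m)/2) · (1/4)^((7+m)/2) · (3/4)^((7-m)/2).
Distribution: P(S=-7)=2187/16384, P(S=-5)=5103/16384, P(S=-3)=5103/16384, P(S=-1)=2835/16384, P(S=1)=945/16384, P(S=3)=189/16384, P(S=5)=21/16384, P(S=7)=1/16384
E[|S_7|] = Σ_m |m|·P(S_7=m) = 3787/1024

Answer: 3787/1024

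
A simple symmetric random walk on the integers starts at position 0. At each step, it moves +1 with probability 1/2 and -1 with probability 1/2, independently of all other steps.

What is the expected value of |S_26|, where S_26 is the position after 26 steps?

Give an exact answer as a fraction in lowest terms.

Answer: 16900975/4194304

Derivation:
S_26 takes values m ≡ 0 (mod 2) with |m| ≤ 26; P(S_26=m) = C(26,(26+m)/2)/2^26.
Total paths: 2^26 = 67108864
Distribution: P(S=-26)=1/67108864, P(S=-24)=26/67108864, P(S=-22)=325/67108864, P(S=-20)=2600/67108864, P(S=-18)=14950/67108864, P(S=-16)=65780/67108864, P(S=-14)=230230/67108864, P(S=-12)=657800/67108864, P(S=-10)=1562275/67108864, P(S=-8)=3124550/67108864, P(S=-6)=5311735/67108864, P(S=-4)=7726160/67108864, P(S=-2)=9657700/67108864, P(S=0)=10400600/67108864, P(S=2)=9657700/67108864, P(S=4)=7726160/67108864, P(S=6)=5311735/67108864, P(S=8)=3124550/67108864, P(S=10)=1562275/67108864, P(S=12)=657800/67108864, P(S=14)=230230/67108864, P(S=16)=65780/67108864, P(S=18)=14950/67108864, P(S=20)=2600/67108864, P(S=22)=325/67108864, P(S=24)=26/67108864, P(S=26)=1/67108864
E[|S_26|] = Σ_m |m|·P(S_26=m) = 270415600/67108864 = 16900975/4194304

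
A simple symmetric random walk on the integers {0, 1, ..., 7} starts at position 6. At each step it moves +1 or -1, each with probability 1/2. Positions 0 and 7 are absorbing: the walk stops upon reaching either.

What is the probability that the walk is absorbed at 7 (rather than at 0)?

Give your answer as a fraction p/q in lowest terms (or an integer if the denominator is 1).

Symmetric walk (p = 1/2): the harmonic-function argument gives P(hit 7 before 0 | start at 6) = a/N.
P = 6/7 = 6/7

Answer: 6/7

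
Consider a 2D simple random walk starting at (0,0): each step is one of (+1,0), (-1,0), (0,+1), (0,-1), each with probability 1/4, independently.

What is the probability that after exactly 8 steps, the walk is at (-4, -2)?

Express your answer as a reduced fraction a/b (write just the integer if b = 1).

Answer: 7/1024

Derivation:
Let h be the number of horizontal steps (so 8-h are vertical). To end at (-4,-2) need (h-4)/2 right-steps and ((8-h)-2)/2 up-steps.
Sum over h with 4 ≤ h ≤ 6, h ≡ 0 (mod 2), 8-h ≡ 0 (mod 2):
h=4: C(8,4)·C(4,0)·C(4,1) = 70·1·4 = 280
h=6: C(8,6)·C(6,1)·C(2,0) = 28·6·1 = 168
Total favorable: 448
Total paths: 4^8 = 65536
P = 448/65536 = 7/1024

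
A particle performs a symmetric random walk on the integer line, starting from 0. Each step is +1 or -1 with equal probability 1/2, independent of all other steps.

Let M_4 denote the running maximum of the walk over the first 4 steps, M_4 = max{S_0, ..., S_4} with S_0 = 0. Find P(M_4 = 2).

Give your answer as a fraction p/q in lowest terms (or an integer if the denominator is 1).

Let M_4 = max(S_0,...,S_4). Use the reflection principle: for j ≥ 1, #{paths with M_4 ≥ j} = #{S_4 ≥ j} + #{S_4 ≥ j+1}.
By reflection, #{M_4 ≥ 2} = #{S_4 ≥ 2} + #{S_4 ≥ 3} = 5 + 1 = 6.
#{M_4 ≥ 3} = #{S_4 ≥ 3} + #{S_4 ≥ 4} = 1 + 1 = 2.
#{M_4 = 2} = 6 - 2 = 4.
P(M_4 = 2) = 4/16 = 1/4

Answer: 1/4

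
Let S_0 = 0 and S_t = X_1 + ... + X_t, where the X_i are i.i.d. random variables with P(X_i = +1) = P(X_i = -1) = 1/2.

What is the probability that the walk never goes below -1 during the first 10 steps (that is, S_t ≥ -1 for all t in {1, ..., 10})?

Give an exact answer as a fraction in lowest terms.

Let f(t,s) = #length-t paths at position s with S_1..S_t all ≥ -1.
f(t,s) = f(t-1,s-1) + f(t-1,s+1) for s ≥ -1; f(t,s) = 0 for s < -1.
t=0: f(0,0)=1
t=1: f(1,-1)=1 f(1,1)=1
t=2: f(2,0)=2 f(2,2)=1
t=3: f(3,-1)=2 f(3,1)=3 f(3,3)=1
t=4: f(4,0)=5 f(4,2)=4 f(4,4)=1
t=5: f(5,-1)=5 f(5,1)=9 f(5,3)=5 f(5,5)=1
t=6: f(6,0)=14 f(6,2)=14 f(6,4)=6 f(6,6)=1
t=7: f(7,-1)=14 f(7,1)=28 f(7,3)=20 f(7,5)=7 f(7,7)=1
t=8: f(8,0)=42 f(8,2)=48 f(8,4)=27 f(8,6)=8 f(8,8)=1
t=9: f(9,-1)=42 f(9,1)=90 f(9,3)=75 f(9,5)=35 f(9,7)=9 f(9,9)=1
t=10: f(10,0)=132 f(10,2)=165 f(10,4)=110 f(10,6)=44 f(10,8)=10 f(10,10)=1
Σ_s f(10,s) = 462
P = 462/1024 = 231/512

Answer: 231/512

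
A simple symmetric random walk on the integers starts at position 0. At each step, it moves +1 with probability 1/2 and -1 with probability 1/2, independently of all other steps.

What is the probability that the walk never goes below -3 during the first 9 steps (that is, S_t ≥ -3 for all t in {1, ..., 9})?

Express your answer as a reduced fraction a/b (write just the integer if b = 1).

Let f(t,s) = #length-t paths at position s with S_1..S_t all ≥ -3.
f(t,s) = f(t-1,s-1) + f(t-1,s+1) for s ≥ -3; f(t,s) = 0 for s < -3.
t=0: f(0,0)=1
t=1: f(1,-1)=1 f(1,1)=1
t=2: f(2,-2)=1 f(2,0)=2 f(2,2)=1
t=3: f(3,-3)=1 f(3,-1)=3 f(3,1)=3 f(3,3)=1
t=4: f(4,-2)=4 f(4,0)=6 f(4,2)=4 f(4,4)=1
t=5: f(5,-3)=4 f(5,-1)=10 f(5,1)=10 f(5,3)=5 f(5,5)=1
t=6: f(6,-2)=14 f(6,0)=20 f(6,2)=15 f(6,4)=6 f(6,6)=1
t=7: f(7,-3)=14 f(7,-1)=34 f(7,1)=35 f(7,3)=21 f(7,5)=7 f(7,7)=1
t=8: f(8,-2)=48 f(8,0)=69 f(8,2)=56 f(8,4)=28 f(8,6)=8 f(8,8)=1
t=9: f(9,-3)=48 f(9,-1)=117 f(9,1)=125 f(9,3)=84 f(9,5)=36 f(9,7)=9 f(9,9)=1
Σ_s f(9,s) = 420
P = 420/512 = 105/128

Answer: 105/128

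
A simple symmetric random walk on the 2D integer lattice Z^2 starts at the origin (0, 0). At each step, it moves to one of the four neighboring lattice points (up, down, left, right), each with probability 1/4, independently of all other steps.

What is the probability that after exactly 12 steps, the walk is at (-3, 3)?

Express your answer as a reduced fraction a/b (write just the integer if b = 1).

Answer: 12705/1048576

Derivation:
Let h be the number of horizontal steps (so 12-h are vertical). To end at (-3,3) need (h-3)/2 right-steps and ((12-h)+3)/2 up-steps.
Sum over h with 3 ≤ h ≤ 9, h ≡ 1 (mod 2), 12-h ≡ 1 (mod 2):
h=3: C(12,3)·C(3,0)·C(9,6) = 220·1·84 = 18480
h=5: C(12,5)·C(5,1)·C(7,5) = 792·5·21 = 83160
h=7: C(12,7)·C(7,2)·C(5,4) = 792·21·5 = 83160
h=9: C(12,9)·C(9,3)·C(3,3) = 220·84·1 = 18480
Total favorable: 203280
Total paths: 4^12 = 16777216
P = 203280/16777216 = 12705/1048576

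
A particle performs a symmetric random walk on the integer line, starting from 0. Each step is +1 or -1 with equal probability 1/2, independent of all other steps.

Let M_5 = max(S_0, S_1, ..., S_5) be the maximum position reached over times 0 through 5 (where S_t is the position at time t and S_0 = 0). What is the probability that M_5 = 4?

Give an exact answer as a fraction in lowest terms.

Let M_5 = max(S_0,...,S_5). Use the reflection principle: for j ≥ 1, #{paths with M_5 ≥ j} = #{S_5 ≥ j} + #{S_5 ≥ j+1}.
By reflection, #{M_5 ≥ 4} = #{S_5 ≥ 4} + #{S_5 ≥ 5} = 1 + 1 = 2.
#{M_5 ≥ 5} = #{S_5 ≥ 5} + #{S_5 ≥ 6} = 1 + 0 = 1.
#{M_5 = 4} = 2 - 1 = 1.
P(M_5 = 4) = 1/32 = 1/32

Answer: 1/32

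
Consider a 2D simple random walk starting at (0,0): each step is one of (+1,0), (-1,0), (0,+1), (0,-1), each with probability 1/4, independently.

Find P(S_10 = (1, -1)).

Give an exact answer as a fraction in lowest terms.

Let h be the number of horizontal steps (so 10-h are vertical). To end at (1,-1) need (h+1)/2 right-steps and ((10-h)-1)/2 up-steps.
Sum over h with 1 ≤ h ≤ 9, h ≡ 1 (mod 2), 10-h ≡ 1 (mod 2):
h=1: C(10,1)·C(1,1)·C(9,4) = 10·1·126 = 1260
h=3: C(10,3)·C(3,2)·C(7,3) = 120·3·35 = 12600
h=5: C(10,5)·C(5,3)·C(5,2) = 252·10·10 = 25200
h=7: C(10,7)·C(7,4)·C(3,1) = 120·35·3 = 12600
h=9: C(10,9)·C(9,5)·C(1,0) = 10·126·1 = 1260
Total favorable: 52920
Total paths: 4^10 = 1048576
P = 52920/1048576 = 6615/131072

Answer: 6615/131072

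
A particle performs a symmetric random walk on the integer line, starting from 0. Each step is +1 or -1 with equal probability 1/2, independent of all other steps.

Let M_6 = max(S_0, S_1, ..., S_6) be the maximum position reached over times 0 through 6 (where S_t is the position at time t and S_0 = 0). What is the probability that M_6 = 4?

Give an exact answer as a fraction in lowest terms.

Let M_6 = max(S_0,...,S_6). Use the reflection principle: for j ≥ 1, #{paths with M_6 ≥ j} = #{S_6 ≥ j} + #{S_6 ≥ j+1}.
By reflection, #{M_6 ≥ 4} = #{S_6 ≥ 4} + #{S_6 ≥ 5} = 7 + 1 = 8.
#{M_6 ≥ 5} = #{S_6 ≥ 5} + #{S_6 ≥ 6} = 1 + 1 = 2.
#{M_6 = 4} = 8 - 2 = 6.
P(M_6 = 4) = 6/64 = 3/32

Answer: 3/32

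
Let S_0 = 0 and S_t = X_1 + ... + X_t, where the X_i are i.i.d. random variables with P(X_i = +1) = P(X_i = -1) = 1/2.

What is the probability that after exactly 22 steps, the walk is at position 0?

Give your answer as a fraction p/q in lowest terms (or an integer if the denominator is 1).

To return to 0 after 22 steps: need exactly 11 steps of +1 and 11 of -1.
Favorable paths: C(22,11) = 705432
Total paths: 2^22 = 4194304
P = 705432/4194304 = 88179/524288

Answer: 88179/524288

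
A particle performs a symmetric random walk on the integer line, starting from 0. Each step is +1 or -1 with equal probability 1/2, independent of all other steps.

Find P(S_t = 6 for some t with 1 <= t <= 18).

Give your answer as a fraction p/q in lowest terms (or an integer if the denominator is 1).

Count via complement. Let g(t,s) = #length-t paths at position s with S_1..S_t all ≠ 6.
g(t,s) = g(t-1,s-1) + g(t-1,s+1) for s ≠ 6; g(t,6) = 0.
t=0: g(0,0)=1
t=1: g(1,-1)=1 g(1,1)=1
t=2: g(2,-2)=1 g(2,0)=2 g(2,2)=1
t=3: g(3,-3)=1 g(3,-1)=3 g(3,1)=3 g(3,3)=1
t=4: g(4,-4)=1 g(4,-2)=4 g(4,0)=6 g(4,2)=4 g(4,4)=1
t=5: g(5,-5)=1 g(5,-3)=5 g(5,-1)=10 g(5,1)=10 g(5,3)=5 g(5,5)=1
t=6: g(6,-6)=1 g(6,-4)=6 g(6,-2)=15 g(6,0)=20 g(6,2)=15 g(6,4)=6
t=7: g(7,-7)=1 g(7,-5)=7 g(7,-3)=21 g(7,-1)=35 g(7,1)=35 g(7,3)=21 g(7,5)=6
t=8: g(8,-8)=1 g(8,-6)=8 g(8,-4)=28 g(8,-2)=56 g(8,0)=70 g(8,2)=56 g(8,4)=27
t=9: g(9,-9)=1 g(9,-7)=9 g(9,-5)=36 g(9,-3)=84 g(9,-1)=126 g(9,1)=126 g(9,3)=83 g(9,5)=27
t=10: g(10,-10)=1 g(10,-8)=10 g(10,-6)=45 g(10,-4)=120 g(10,-2)=210 g(10,0)=252 g(10,2)=209 g(10,4)=110
t=11: g(11,-11)=1 g(11,-9)=11 g(11,-7)=55 g(11,-5)=165 g(11,-3)=330 g(11,-1)=462 g(11,1)=461 g(11,3)=319 g(11,5)=110
t=12: g(12,-12)=1 g(12,-10)=12 g(12,-8)=66 g(12,-6)=220 g(12,-4)=495 g(12,-2)=792 g(12,0)=923 g(12,2)=780 g(12,4)=429
t=13: g(13,-13)=1 g(13,-11)=13 g(13,-9)=78 g(13,-7)=286 g(13,-5)=715 g(13,-3)=1287 g(13,-1)=1715 g(13,1)=1703 g(13,3)=1209 g(13,5)=429
t=14: g(14,-14)=1 g(14,-12)=14 g(14,-10)=91 g(14,-8)=364 g(14,-6)=1001 g(14,-4)=2002 g(14,-2)=3002 g(14,0)=3418 g(14,2)=2912 g(14,4)=1638
t=15: g(15,-15)=1 g(15,-13)=15 g(15,-11)=105 g(15,-9)=455 g(15,-7)=1365 g(15,-5)=3003 g(15,-3)=5004 g(15,-1)=6420 g(15,1)=6330 g(15,3)=4550 g(15,5)=1638
t=16: g(16,-16)=1 g(16,-14)=16 g(16,-12)=120 g(16,-10)=560 g(16,-8)=1820 g(16,-6)=4368 g(16,-4)=8007 g(16,-2)=11424 g(16,0)=12750 g(16,2)=10880 g(16,4)=6188
t=17: g(17,-17)=1 g(17,-15)=17 g(17,-13)=136 g(17,-11)=680 g(17,-9)=2380 g(17,-7)=6188 g(17,-5)=12375 g(17,-3)=19431 g(17,-1)=24174 g(17,1)=23630 g(17,3)=17068 g(17,5)=6188
t=18: g(18,-18)=1 g(18,-16)=18 g(18,-14)=153 g(18,-12)=816 g(18,-10)=3060 g(18,-8)=8568 g(18,-6)=18563 g(18,-4)=31806 g(18,-2)=43605 g(18,0)=47804 g(18,2)=40698 g(18,4)=23256
Paths never hitting 6: Σ_s g(18,s) = 218348
Paths hitting 6: 2^18 - 218348 = 43796
P = 43796/262144 = 10949/65536

Answer: 10949/65536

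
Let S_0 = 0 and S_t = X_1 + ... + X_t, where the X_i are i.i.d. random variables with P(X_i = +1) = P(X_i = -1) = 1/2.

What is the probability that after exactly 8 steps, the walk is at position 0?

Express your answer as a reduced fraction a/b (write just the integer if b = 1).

Answer: 35/128

Derivation:
To return to 0 after 8 steps: need exactly 4 steps of +1 and 4 of -1.
Favorable paths: C(8,4) = 70
Total paths: 2^8 = 256
P = 70/256 = 35/128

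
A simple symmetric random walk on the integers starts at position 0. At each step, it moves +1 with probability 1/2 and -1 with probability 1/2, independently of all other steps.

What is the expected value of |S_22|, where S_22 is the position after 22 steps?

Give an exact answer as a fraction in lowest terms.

Answer: 969969/262144

Derivation:
S_22 takes values m ≡ 0 (mod 2) with |m| ≤ 22; P(S_22=m) = C(22,(22+m)/2)/2^22.
Total paths: 2^22 = 4194304
Distribution: P(S=-22)=1/4194304, P(S=-20)=22/4194304, P(S=-18)=231/4194304, P(S=-16)=1540/4194304, P(S=-14)=7315/4194304, P(S=-12)=26334/4194304, P(S=-10)=74613/4194304, P(S=-8)=170544/4194304, P(S=-6)=319770/4194304, P(S=-4)=497420/4194304, P(S=-2)=646646/4194304, P(S=0)=705432/4194304, P(S=2)=646646/4194304, P(S=4)=497420/4194304, P(S=6)=319770/4194304, P(S=8)=170544/4194304, P(S=10)=74613/4194304, P(S=12)=26334/4194304, P(S=14)=7315/4194304, P(S=16)=1540/4194304, P(S=18)=231/4194304, P(S=20)=22/4194304, P(S=22)=1/4194304
E[|S_22|] = Σ_m |m|·P(S_22=m) = 15519504/4194304 = 969969/262144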